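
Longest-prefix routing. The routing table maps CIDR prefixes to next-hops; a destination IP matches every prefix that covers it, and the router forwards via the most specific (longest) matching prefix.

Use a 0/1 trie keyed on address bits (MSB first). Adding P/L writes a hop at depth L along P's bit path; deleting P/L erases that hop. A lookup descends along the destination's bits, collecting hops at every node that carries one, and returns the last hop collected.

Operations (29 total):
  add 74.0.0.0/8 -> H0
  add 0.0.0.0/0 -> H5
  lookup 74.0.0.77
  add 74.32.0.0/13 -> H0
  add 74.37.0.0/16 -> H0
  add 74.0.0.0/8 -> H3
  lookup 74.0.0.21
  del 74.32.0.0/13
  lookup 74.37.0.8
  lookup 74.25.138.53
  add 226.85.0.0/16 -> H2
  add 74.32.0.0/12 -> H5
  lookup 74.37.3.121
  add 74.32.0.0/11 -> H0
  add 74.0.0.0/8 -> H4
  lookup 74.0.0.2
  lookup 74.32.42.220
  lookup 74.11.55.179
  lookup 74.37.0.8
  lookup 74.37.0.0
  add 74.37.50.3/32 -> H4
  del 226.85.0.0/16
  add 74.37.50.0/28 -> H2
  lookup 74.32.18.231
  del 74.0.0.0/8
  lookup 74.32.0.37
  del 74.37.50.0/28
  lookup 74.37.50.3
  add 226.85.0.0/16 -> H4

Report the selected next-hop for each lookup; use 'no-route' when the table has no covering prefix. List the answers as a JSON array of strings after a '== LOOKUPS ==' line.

Trace:
  + 74.0.0.0/8 (H0) depth=8
  + 0.0.0.0/0 (H5) depth=0
  ? 74.0.0.77  path d0:H5→d1:-→d2:-→d3:-→d4:-→d5:-→d6:-→d7:-→d8:H0  best=H0
  + 74.32.0.0/13 (H0) depth=13
  + 74.37.0.0/16 (H0) depth=16
  + 74.0.0.0/8 (H3) depth=8
  ? 74.0.0.21  path d0:H5→d1:-→d2:-→d3:-→d4:-→d5:-→d6:-→d7:-→d8:H3→d9:-→d10:-  best=H3
  del 74.32.0.0/13 (clear depth 13)
  ? 74.37.0.8  path d0:H5→d1:-→d2:-→d3:-→d4:-→d5:-→d6:-→d7:-→d8:H3→d9:-→d10:-→d11:-→d12:-→d13:-→d14:-→d15:-→d16:H0  best=H0
  ? 74.25.138.53  path d0:H5→d1:-→d2:-→d3:-→d4:-→d5:-→d6:-→d7:-→d8:H3→d9:-→d10:-  best=H3
  + 226.85.0.0/16 (H2) depth=16
  + 74.32.0.0/12 (H5) depth=12
  ? 74.37.3.121  path d0:H5→d1:-→d2:-→d3:-→d4:-→d5:-→d6:-→d7:-→d8:H3→d9:-→d10:-→d11:-→d12:H5→d13:-→d14:-→d15:-→d16:H0  best=H0
  + 74.32.0.0/11 (H0) depth=11
  + 74.0.0.0/8 (H4) depth=8
  ? 74.0.0.2  path d0:H5→d1:-→d2:-→d3:-→d4:-→d5:-→d6:-→d7:-→d8:H4→d9:-→d10:-  best=H4
  ? 74.32.42.220  path d0:H5→d1:-→d2:-→d3:-→d4:-→d5:-→d6:-→d7:-→d8:H4→d9:-→d10:-→d11:H0→d12:H5→d13:-  best=H5
  ? 74.11.55.179  path d0:H5→d1:-→d2:-→d3:-→d4:-→d5:-→d6:-→d7:-→d8:H4→d9:-→d10:-  best=H4
  ? 74.37.0.8  path d0:H5→d1:-→d2:-→d3:-→d4:-→d5:-→d6:-→d7:-→d8:H4→d9:-→d10:-→d11:H0→d12:H5→d13:-→d14:-→d15:-→d16:H0  best=H0
  ? 74.37.0.0  path d0:H5→d1:-→d2:-→d3:-→d4:-→d5:-→d6:-→d7:-→d8:H4→d9:-→d10:-→d11:H0→d12:H5→d13:-→d14:-→d15:-→d16:H0  best=H0
  + 74.37.50.3/32 (H4) depth=32
  del 226.85.0.0/16 (clear depth 16)
  + 74.37.50.0/28 (H2) depth=28
  ? 74.32.18.231  path d0:H5→d1:-→d2:-→d3:-→d4:-→d5:-→d6:-→d7:-→d8:H4→d9:-→d10:-→d11:H0→d12:H5→d13:-  best=H5
  del 74.0.0.0/8 (clear depth 8)
  ? 74.32.0.37  path d0:H5→d1:-→d2:-→d3:-→d4:-→d5:-→d6:-→d7:-→d8:-→d9:-→d10:-→d11:H0→d12:H5→d13:-  best=H5
  del 74.37.50.0/28 (clear depth 28)
  ? 74.37.50.3  path d0:H5→d1:-→d2:-→d3:-→d4:-→d5:-→d6:-→d7:-→d8:-→d9:-→d10:-→d11:H0→d12:H5→d13:-→d14:-→d15:-→d16:H0→d17:-→d18:-→d19:-→d20:-→d21:-→d22:-→d23:-→d24:-→d25:-→d26:-→d27:-→d28:-→d29:-→d30:-→d31:-→d32:H4  best=H4
  + 226.85.0.0/16 (H4) depth=16

== LOOKUPS ==
["H0","H3","H0","H3","H0","H4","H5","H4","H0","H0","H5","H5","H4"]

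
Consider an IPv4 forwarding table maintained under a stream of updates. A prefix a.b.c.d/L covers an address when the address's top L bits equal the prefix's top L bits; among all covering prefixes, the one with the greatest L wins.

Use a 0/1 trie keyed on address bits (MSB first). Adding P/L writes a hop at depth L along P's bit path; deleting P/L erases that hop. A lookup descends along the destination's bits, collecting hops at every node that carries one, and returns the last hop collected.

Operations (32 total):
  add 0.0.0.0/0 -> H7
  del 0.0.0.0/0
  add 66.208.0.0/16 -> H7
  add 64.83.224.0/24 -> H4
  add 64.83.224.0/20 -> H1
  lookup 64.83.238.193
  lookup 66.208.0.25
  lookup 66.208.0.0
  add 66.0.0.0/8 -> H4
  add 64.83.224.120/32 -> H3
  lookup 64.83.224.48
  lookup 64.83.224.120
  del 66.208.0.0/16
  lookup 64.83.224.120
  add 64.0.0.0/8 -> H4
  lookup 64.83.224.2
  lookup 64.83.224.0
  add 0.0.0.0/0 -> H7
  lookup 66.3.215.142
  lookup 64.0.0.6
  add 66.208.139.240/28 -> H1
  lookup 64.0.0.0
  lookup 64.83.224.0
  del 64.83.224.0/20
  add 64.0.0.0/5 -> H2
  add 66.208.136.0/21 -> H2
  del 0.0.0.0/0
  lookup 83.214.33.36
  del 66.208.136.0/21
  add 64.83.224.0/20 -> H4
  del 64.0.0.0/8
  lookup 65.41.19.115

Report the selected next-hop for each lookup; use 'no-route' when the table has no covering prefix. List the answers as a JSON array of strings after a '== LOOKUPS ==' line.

Trace:
  + 0.0.0.0/0 (H7) depth=0
  del 0.0.0.0/0 (clear depth 0)
  + 66.208.0.0/16 (H7) depth=16
  + 64.83.224.0/24 (H4) depth=24
  + 64.83.224.0/20 (H1) depth=20
  lookup 64.83.238.193: bits 01000000010100111110 walk d0:-→d1:-→d2:-→d3:-→d4:-→d5:-→d6:-→d7:-→d8:-→d9:-→d10:-→d11:-→d12:-→d13:-→d14:-→d15:-→d16:-→d17:-→d18:-→d19:-→d20:H1 -> H1
  lookup 66.208.0.25: bits 0100001011010000 walk d0:-→d1:-→d2:-→d3:-→d4:-→d5:-→d6:-→d7:-→d8:-→d9:-→d10:-→d11:-→d12:-→d13:-→d14:-→d15:-→d16:H7 -> H7
  lookup 66.208.0.0: bits 0100001011010000 walk d0:-→d1:-→d2:-→d3:-→d4:-→d5:-→d6:-→d7:-→d8:-→d9:-→d10:-→d11:-→d12:-→d13:-→d14:-→d15:-→d16:H7 -> H7
  + 66.0.0.0/8 (H4) depth=8
  + 64.83.224.120/32 (H3) depth=32
  lookup 64.83.224.48: bits 0100000001010011111000000 walk d0:-→d1:-→d2:-→d3:-→d4:-→d5:-→d6:-→d7:-→d8:-→d9:-→d10:-→d11:-→d12:-→d13:-→d14:-→d15:-→d16:-→d17:-→d18:-→d19:-→d20:H1→d21:-→d22:-→d23:-→d24:H4→d25:- -> H4
  lookup 64.83.224.120: bits 01000000010100111110000001111000 walk d0:-→d1:-→d2:-→d3:-→d4:-→d5:-→d6:-→d7:-→d8:-→d9:-→d10:-→d11:-→d12:-→d13:-→d14:-→d15:-→d16:-→d17:-→d18:-→d19:-→d20:H1→d21:-→d22:-→d23:-→d24:H4→d25:-→d26:-→d27:-→d28:-→d29:-→d30:-→d31:-→d32:H3 -> H3
  del 66.208.0.0/16 (clear depth 16)
  lookup 64.83.224.120: bits 01000000010100111110000001111000 walk d0:-→d1:-→d2:-→d3:-→d4:-→d5:-→d6:-→d7:-→d8:-→d9:-→d10:-→d11:-→d12:-→d13:-→d14:-→d15:-→d16:-→d17:-→d18:-→d19:-→d20:H1→d21:-→d22:-→d23:-→d24:H4→d25:-→d26:-→d27:-→d28:-→d29:-→d30:-→d31:-→d32:H3 -> H3
  + 64.0.0.0/8 (H4) depth=8
  lookup 64.83.224.2: bits 0100000001010011111000000 walk d0:-→d1:-→d2:-→d3:-→d4:-→d5:-→d6:-→d7:-→d8:H4→d9:-→d10:-→d11:-→d12:-→d13:-→d14:-→d15:-→d16:-→d17:-→d18:-→d19:-→d20:H1→d21:-→d22:-→d23:-→d24:H4→d25:- -> H4
  lookup 64.83.224.0: bits 0100000001010011111000000 walk d0:-→d1:-→d2:-→d3:-→d4:-→d5:-→d6:-→d7:-→d8:H4→d9:-→d10:-→d11:-→d12:-→d13:-→d14:-→d15:-→d16:-→d17:-→d18:-→d19:-→d20:H1→d21:-→d22:-→d23:-→d24:H4→d25:- -> H4
  + 0.0.0.0/0 (H7) depth=0
  lookup 66.3.215.142: bits 01000010 walk d0:H7→d1:-→d2:-→d3:-→d4:-→d5:-→d6:-→d7:-→d8:H4 -> H4
  lookup 64.0.0.6: bits 010000000 walk d0:H7→d1:-→d2:-→d3:-→d4:-→d5:-→d6:-→d7:-→d8:H4→d9:- -> H4
  + 66.208.139.240/28 (H1) depth=28
  lookup 64.0.0.0: bits 010000000 walk d0:H7→d1:-→d2:-→d3:-→d4:-→d5:-→d6:-→d7:-→d8:H4→d9:- -> H4
  lookup 64.83.224.0: bits 0100000001010011111000000 walk d0:H7→d1:-→d2:-→d3:-→d4:-→d5:-→d6:-→d7:-→d8:H4→d9:-→d10:-→d11:-→d12:-→d13:-→d14:-→d15:-→d16:-→d17:-→d18:-→d19:-→d20:H1→d21:-→d22:-→d23:-→d24:H4→d25:- -> H4
  del 64.83.224.0/20 (clear depth 20)
  + 64.0.0.0/5 (H2) depth=5
  + 66.208.136.0/21 (H2) depth=21
  del 0.0.0.0/0 (clear depth 0)
  lookup 83.214.33.36: bits 010 walk d0:-→d1:-→d2:-→d3:- -> no-route
  del 66.208.136.0/21 (clear depth 21)
  + 64.83.224.0/20 (H4) depth=20
  del 64.0.0.0/8 (clear depth 8)
  lookup 65.41.19.115: bits 0100000 walk d0:-→d1:-→d2:-→d3:-→d4:-→d5:H2→d6:-→d7:- -> H2

== LOOKUPS ==
["H1","H7","H7","H4","H3","H3","H4","H4","H4","H4","H4","H4","no-route","H2"]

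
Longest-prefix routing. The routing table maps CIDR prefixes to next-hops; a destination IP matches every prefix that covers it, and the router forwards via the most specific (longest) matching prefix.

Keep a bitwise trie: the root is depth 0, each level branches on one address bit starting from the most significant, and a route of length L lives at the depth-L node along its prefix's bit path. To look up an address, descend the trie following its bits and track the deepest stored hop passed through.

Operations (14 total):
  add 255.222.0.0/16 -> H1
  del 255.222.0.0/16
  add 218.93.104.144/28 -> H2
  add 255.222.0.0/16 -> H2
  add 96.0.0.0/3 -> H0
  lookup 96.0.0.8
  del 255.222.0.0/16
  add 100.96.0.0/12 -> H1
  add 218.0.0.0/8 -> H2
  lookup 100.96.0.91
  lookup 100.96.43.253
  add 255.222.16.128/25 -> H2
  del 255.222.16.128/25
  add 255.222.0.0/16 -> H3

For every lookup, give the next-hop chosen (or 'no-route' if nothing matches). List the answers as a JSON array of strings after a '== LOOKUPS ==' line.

Process each operation:
  + 255.222.0.0/16 (H1) depth=16
  del 255.222.0.0/16 (clear depth 16)
  + 218.93.104.144/28 (H2) depth=28
  + 255.222.0.0/16 (H2) depth=16
  + 96.0.0.0/3 (H0) depth=3
  lookup 96.0.0.8: bits 011 walk d0:-→d1:-→d2:-→d3:H0 -> H0
  del 255.222.0.0/16 (clear depth 16)
  + 100.96.0.0/12 (H1) depth=12
  + 218.0.0.0/8 (H2) depth=8
  lookup 100.96.0.91: bits 011001000110 walk d0:-→d1:-→d2:-→d3:H0→d4:-→d5:-→d6:-→d7:-→d8:-→d9:-→d10:-→d11:-→d12:H1 -> H1
  lookup 100.96.43.253: bits 011001000110 walk d0:-→d1:-→d2:-→d3:H0→d4:-→d5:-→d6:-→d7:-→d8:-→d9:-→d10:-→d11:-→d12:H1 -> H1
  + 255.222.16.128/25 (H2) depth=25
  del 255.222.16.128/25 (clear depth 25)
  + 255.222.0.0/16 (H3) depth=16

== LOOKUPS ==
["H0","H1","H1"]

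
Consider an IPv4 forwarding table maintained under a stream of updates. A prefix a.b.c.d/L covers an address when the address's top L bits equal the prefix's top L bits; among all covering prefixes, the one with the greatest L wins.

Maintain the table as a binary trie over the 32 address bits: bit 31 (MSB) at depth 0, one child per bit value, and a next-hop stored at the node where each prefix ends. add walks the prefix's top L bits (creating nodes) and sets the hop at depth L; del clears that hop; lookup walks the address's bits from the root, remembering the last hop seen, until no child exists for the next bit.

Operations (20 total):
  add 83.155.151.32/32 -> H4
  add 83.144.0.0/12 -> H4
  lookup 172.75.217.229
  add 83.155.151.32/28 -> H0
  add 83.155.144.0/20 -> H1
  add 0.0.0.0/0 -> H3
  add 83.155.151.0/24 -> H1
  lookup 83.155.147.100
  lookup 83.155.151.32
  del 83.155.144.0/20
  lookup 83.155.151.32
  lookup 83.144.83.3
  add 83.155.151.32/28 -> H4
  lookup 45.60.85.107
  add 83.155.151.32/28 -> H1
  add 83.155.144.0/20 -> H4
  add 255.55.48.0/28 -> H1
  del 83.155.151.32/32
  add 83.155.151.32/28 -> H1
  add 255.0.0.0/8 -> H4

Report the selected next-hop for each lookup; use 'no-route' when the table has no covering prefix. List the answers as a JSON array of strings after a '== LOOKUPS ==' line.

Apply in order:
  add 83.155.151.32/32 -> H4 at depth 32
  add 83.144.0.0/12 -> H4 at depth 12
  Q 172.75.217.229: descend ε ; hops seen [∅] ; pick no-route
  add 83.155.151.32/28 -> H0 at depth 28
  add 83.155.144.0/20 -> H1 at depth 20
  add 0.0.0.0/0 -> H3 at depth 0
  add 83.155.151.0/24 -> H1 at depth 24
  Q 83.155.147.100: descend 010100111001101110010 ; hops seen [H3,H4,H1] ; pick H1
  Q 83.155.151.32: descend 01010011100110111001011100100000 ; hops seen [H3,H4,H1,H1,H0,H4] ; pick H4
  - 83.155.144.0/20 clear@20
  Q 83.155.151.32: descend 01010011100110111001011100100000 ; hops seen [H3,H4,H1,H0,H4] ; pick H4
  Q 83.144.83.3: descend 010100111001 ; hops seen [H3,H4] ; pick H4
  add 83.155.151.32/28 -> H4 at depth 28
  Q 45.60.85.107: descend 0 ; hops seen [H3] ; pick H3
  add 83.155.151.32/28 -> H1 at depth 28
  add 83.155.144.0/20 -> H4 at depth 20
  add 255.55.48.0/28 -> H1 at depth 28
  - 83.155.151.32/32 clear@32
  add 83.155.151.32/28 -> H1 at depth 28
  add 255.0.0.0/8 -> H4 at depth 8

== LOOKUPS ==
["no-route","H1","H4","H4","H4","H3"]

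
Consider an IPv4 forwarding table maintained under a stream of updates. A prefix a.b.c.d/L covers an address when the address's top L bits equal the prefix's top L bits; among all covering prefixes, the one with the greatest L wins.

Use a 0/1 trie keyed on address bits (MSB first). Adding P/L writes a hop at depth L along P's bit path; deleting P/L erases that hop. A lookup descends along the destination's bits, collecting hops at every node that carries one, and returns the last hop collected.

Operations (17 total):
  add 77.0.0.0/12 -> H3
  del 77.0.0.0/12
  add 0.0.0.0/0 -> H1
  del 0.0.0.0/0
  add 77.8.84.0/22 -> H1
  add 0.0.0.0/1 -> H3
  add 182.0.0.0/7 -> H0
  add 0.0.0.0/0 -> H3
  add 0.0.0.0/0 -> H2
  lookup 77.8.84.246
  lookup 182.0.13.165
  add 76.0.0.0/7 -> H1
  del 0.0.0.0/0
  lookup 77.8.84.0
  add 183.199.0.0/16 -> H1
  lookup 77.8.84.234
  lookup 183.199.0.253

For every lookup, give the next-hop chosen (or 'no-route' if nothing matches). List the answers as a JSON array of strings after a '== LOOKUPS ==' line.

Trace:
  + 77.0.0.0/12 (H3) depth=12
  del 77.0.0.0/12 (clear depth 12)
  + 0.0.0.0/0 (H1) depth=0
  del 0.0.0.0/0 (clear depth 0)
  + 77.8.84.0/22 (H1) depth=22
  + 0.0.0.0/1 (H3) depth=1
  + 182.0.0.0/7 (H0) depth=7
  + 0.0.0.0/0 (H3) depth=0
  + 0.0.0.0/0 (H2) depth=0
  lookup 77.8.84.246: bits 0100110100001000010101 walk d0:H2→d1:H3→d2:-→d3:-→d4:-→d5:-→d6:-→d7:-→d8:-→d9:-→d10:-→d11:-→d12:-→d13:-→d14:-→d15:-→d16:-→d17:-→d18:-→d19:-→d20:-→d21:-→d22:H1 -> H1
  lookup 182.0.13.165: bits 1011011 walk d0:H2→d1:-→d2:-→d3:-→d4:-→d5:-→d6:-→d7:H0 -> H0
  + 76.0.0.0/7 (H1) depth=7
  del 0.0.0.0/0 (clear depth 0)
  lookup 77.8.84.0: bits 0100110100001000010101 walk d0:-→d1:H3→d2:-→d3:-→d4:-→d5:-→d6:-→d7:H1→d8:-→d9:-→d10:-→d11:-→d12:-→d13:-→d14:-→d15:-→d16:-→d17:-→d18:-→d19:-→d20:-→d21:-→d22:H1 -> H1
  + 183.199.0.0/16 (H1) depth=16
  lookup 77.8.84.234: bits 0100110100001000010101 walk d0:-→d1:H3→d2:-→d3:-→d4:-→d5:-→d6:-→d7:H1→d8:-→d9:-→d10:-→d11:-→d12:-→d13:-→d14:-→d15:-→d16:-→d17:-→d18:-→d19:-→d20:-→d21:-→d22:H1 -> H1
  lookup 183.199.0.253: bits 1011011111000111 walk d0:-→d1:-→d2:-→d3:-→d4:-→d5:-→d6:-→d7:H0→d8:-→d9:-→d10:-→d11:-→d12:-→d13:-→d14:-→d15:-→d16:H1 -> H1

== LOOKUPS ==
["H1","H0","H1","H1","H1"]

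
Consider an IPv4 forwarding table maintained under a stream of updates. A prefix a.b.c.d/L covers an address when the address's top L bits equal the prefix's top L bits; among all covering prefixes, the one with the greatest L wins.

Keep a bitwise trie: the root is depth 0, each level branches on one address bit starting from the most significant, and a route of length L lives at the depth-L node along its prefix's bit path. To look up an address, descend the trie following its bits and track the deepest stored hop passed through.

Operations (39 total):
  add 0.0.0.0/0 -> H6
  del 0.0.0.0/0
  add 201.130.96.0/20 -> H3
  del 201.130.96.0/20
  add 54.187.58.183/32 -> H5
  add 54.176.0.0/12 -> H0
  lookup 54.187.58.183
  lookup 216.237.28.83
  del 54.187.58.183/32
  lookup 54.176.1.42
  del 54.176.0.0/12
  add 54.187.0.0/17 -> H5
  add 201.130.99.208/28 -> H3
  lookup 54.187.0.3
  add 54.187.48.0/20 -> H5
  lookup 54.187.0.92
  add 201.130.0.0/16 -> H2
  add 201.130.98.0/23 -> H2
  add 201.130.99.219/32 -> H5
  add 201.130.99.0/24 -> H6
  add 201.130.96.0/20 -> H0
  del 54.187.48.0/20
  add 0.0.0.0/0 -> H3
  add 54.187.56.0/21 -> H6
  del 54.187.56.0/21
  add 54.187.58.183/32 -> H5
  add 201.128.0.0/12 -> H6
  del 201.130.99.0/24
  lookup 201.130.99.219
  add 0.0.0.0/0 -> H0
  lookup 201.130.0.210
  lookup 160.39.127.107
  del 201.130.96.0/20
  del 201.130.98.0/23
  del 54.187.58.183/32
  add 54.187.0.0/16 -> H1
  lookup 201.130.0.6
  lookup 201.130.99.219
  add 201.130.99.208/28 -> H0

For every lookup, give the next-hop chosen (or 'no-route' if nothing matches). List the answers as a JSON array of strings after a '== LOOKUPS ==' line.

Trace:
  add 0.0.0.0/0 -> H6 at depth 0
  - 0.0.0.0/0 clear@0
  add 201.130.96.0/20 -> H3 at depth 20
  - 201.130.96.0/20 clear@20
  add 54.187.58.183/32 -> H5 at depth 32
  add 54.176.0.0/12 -> H0 at depth 12
  Q 54.187.58.183: descend 00110110101110110011101010110111 ; hops seen [H0,H5] ; pick H5
  Q 216.237.28.83: descend 110 ; hops seen [∅] ; pick no-route
  - 54.187.58.183/32 clear@32
  Q 54.176.1.42: descend 001101101011 ; hops seen [H0] ; pick H0
  - 54.176.0.0/12 clear@12
  add 54.187.0.0/17 -> H5 at depth 17
  add 201.130.99.208/28 -> H3 at depth 28
  Q 54.187.0.3: descend 001101101011101100 ; hops seen [H5] ; pick H5
  add 54.187.48.0/20 -> H5 at depth 20
  Q 54.187.0.92: descend 001101101011101100 ; hops seen [H5] ; pick H5
  add 201.130.0.0/16 -> H2 at depth 16
  add 201.130.98.0/23 -> H2 at depth 23
  add 201.130.99.219/32 -> H5 at depth 32
  add 201.130.99.0/24 -> H6 at depth 24
  add 201.130.96.0/20 -> H0 at depth 20
  - 54.187.48.0/20 clear@20
  add 0.0.0.0/0 -> H3 at depth 0
  add 54.187.56.0/21 -> H6 at depth 21
  - 54.187.56.0/21 clear@21
  add 54.187.58.183/32 -> H5 at depth 32
  add 201.128.0.0/12 -> H6 at depth 12
  - 201.130.99.0/24 clear@24
  Q 201.130.99.219: descend 11001001100000100110001111011011 ; hops seen [H3,H6,H2,H0,H2,H3,H5] ; pick H5
  add 0.0.0.0/0 -> H0 at depth 0
  Q 201.130.0.210: descend 11001001100000100 ; hops seen [H0,H6,H2] ; pick H2
  Q 160.39.127.107: descend 1 ; hops seen [H0] ; pick H0
  - 201.130.96.0/20 clear@20
  - 201.130.98.0/23 clear@23
  - 54.187.58.183/32 clear@32
  add 54.187.0.0/16 -> H1 at depth 16
  Q 201.130.0.6: descend 11001001100000100 ; hops seen [H0,H6,H2] ; pick H2
  Q 201.130.99.219: descend 11001001100000100110001111011011 ; hops seen [H0,H6,H2,H3,H5] ; pick H5
  add 201.130.99.208/28 -> H0 at depth 28

== LOOKUPS ==
["H5","no-route","H0","H5","H5","H5","H2","H0","H2","H5"]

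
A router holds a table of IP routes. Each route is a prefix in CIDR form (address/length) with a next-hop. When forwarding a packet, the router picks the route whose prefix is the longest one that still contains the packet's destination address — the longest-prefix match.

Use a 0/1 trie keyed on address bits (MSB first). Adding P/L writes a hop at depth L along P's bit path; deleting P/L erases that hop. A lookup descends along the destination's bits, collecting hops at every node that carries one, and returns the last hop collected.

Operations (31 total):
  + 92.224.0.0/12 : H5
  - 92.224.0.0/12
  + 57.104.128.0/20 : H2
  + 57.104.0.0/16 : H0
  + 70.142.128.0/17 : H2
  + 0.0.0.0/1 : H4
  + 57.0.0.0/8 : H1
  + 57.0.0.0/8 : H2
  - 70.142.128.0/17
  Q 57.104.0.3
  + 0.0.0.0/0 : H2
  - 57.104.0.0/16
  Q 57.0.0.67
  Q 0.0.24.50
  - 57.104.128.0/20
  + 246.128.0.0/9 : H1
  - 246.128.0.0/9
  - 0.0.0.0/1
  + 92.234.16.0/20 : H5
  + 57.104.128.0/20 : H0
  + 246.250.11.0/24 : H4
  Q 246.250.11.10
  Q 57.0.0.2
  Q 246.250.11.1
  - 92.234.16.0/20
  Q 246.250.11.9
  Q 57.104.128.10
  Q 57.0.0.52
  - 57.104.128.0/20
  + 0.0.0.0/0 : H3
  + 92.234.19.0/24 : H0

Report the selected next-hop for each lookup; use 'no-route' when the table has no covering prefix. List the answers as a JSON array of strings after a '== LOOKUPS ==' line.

Trace:
  add 92.224.0.0/12 -> H5 at depth 12
  - 92.224.0.0/12 clear@12
  add 57.104.128.0/20 -> H2 at depth 20
  add 57.104.0.0/16 -> H0 at depth 16
  add 70.142.128.0/17 -> H2 at depth 17
  add 0.0.0.0/1 -> H4 at depth 1
  add 57.0.0.0/8 -> H1 at depth 8
  add 57.0.0.0/8 -> H2 at depth 8
  - 70.142.128.0/17 clear@17
  Q 57.104.0.3: descend 0011100101101000 ; hops seen [H4,H2,H0] ; pick H0
  add 0.0.0.0/0 -> H2 at depth 0
  - 57.104.0.0/16 clear@16
  Q 57.0.0.67: descend 001110010 ; hops seen [H2,H4,H2] ; pick H2
  Q 0.0.24.50: descend 00 ; hops seen [H2,H4] ; pick H4
  - 57.104.128.0/20 clear@20
  add 246.128.0.0/9 -> H1 at depth 9
  - 246.128.0.0/9 clear@9
  - 0.0.0.0/1 clear@1
  add 92.234.16.0/20 -> H5 at depth 20
  add 57.104.128.0/20 -> H0 at depth 20
  add 246.250.11.0/24 -> H4 at depth 24
  Q 246.250.11.10: descend 111101101111101000001011 ; hops seen [H2,H4] ; pick H4
  Q 57.0.0.2: descend 001110010 ; hops seen [H2,H2] ; pick H2
  Q 246.250.11.1: descend 111101101111101000001011 ; hops seen [H2,H4] ; pick H4
  - 92.234.16.0/20 clear@20
  Q 246.250.11.9: descend 111101101111101000001011 ; hops seen [H2,H4] ; pick H4
  Q 57.104.128.10: descend 00111001011010001000 ; hops seen [H2,H2,H0] ; pick H0
  Q 57.0.0.52: descend 001110010 ; hops seen [H2,H2] ; pick H2
  - 57.104.128.0/20 clear@20
  add 0.0.0.0/0 -> H3 at depth 0
  add 92.234.19.0/24 -> H0 at depth 24

== LOOKUPS ==
["H0","H2","H4","H4","H2","H4","H4","H0","H2"]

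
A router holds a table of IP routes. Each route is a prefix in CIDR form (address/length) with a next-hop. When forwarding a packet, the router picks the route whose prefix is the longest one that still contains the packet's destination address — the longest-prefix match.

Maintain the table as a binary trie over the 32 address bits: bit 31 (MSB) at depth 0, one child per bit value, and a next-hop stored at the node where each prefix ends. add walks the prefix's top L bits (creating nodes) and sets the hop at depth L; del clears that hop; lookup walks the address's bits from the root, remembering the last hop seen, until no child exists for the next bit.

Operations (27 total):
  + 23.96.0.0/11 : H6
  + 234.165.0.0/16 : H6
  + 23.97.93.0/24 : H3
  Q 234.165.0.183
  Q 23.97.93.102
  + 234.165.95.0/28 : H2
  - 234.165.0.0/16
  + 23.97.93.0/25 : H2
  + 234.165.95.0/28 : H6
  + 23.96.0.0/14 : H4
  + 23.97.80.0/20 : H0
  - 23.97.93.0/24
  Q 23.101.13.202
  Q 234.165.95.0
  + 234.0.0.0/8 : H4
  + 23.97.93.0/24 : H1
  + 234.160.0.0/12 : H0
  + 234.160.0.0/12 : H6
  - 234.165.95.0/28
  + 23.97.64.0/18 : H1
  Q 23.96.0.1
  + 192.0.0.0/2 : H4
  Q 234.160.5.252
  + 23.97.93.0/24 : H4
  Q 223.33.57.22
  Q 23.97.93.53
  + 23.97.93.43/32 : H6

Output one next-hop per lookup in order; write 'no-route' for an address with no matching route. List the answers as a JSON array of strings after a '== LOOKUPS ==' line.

Process each operation:
  add 23.96.0.0/11 -> H6 at depth 11
  add 234.165.0.0/16 -> H6 at depth 16
  add 23.97.93.0/24 -> H3 at depth 24
  lookup 234.165.0.183: bits 1110101010100101 walk d0:-→d1:-→d2:-→d3:-→d4:-→d5:-→d6:-→d7:-→d8:-→d9:-→d10:-→d11:-→d12:-→d13:-→d14:-→d15:-→d16:H6 -> H6
  lookup 23.97.93.102: bits 000101110110000101011101 walk d0:-→d1:-→d2:-→d3:-→d4:-→d5:-→d6:-→d7:-→d8:-→d9:-→d10:-→d11:H6→d12:-→d13:-→d14:-→d15:-→d16:-→d17:-→d18:-→d19:-→d20:-→d21:-→d22:-→d23:-→d24:H3 -> H3
  add 234.165.95.0/28 -> H2 at depth 28
  - 234.165.0.0/16 clear@16
  add 23.97.93.0/25 -> H2 at depth 25
  add 234.165.95.0/28 -> H6 at depth 28
  add 23.96.0.0/14 -> H4 at depth 14
  add 23.97.80.0/20 -> H0 at depth 20
  - 23.97.93.0/24 clear@24
  lookup 23.101.13.202: bits 0001011101100 walk d0:-→d1:-→d2:-→d3:-→d4:-→d5:-→d6:-→d7:-→d8:-→d9:-→d10:-→d11:H6→d12:-→d13:- -> H6
  lookup 234.165.95.0: bits 1110101010100101010111110000 walk d0:-→d1:-→d2:-→d3:-→d4:-→d5:-→d6:-→d7:-→d8:-→d9:-→d10:-→d11:-→d12:-→d13:-→d14:-→d15:-→d16:-→d17:-→d18:-→d19:-→d20:-→d21:-→d22:-→d23:-→d24:-→d25:-→d26:-→d27:-→d28:H6 -> H6
  add 234.0.0.0/8 -> H4 at depth 8
  add 23.97.93.0/24 -> H1 at depth 24
  add 234.160.0.0/12 -> H0 at depth 12
  add 234.160.0.0/12 -> H6 at depth 12
  - 234.165.95.0/28 clear@28
  add 23.97.64.0/18 -> H1 at depth 18
  lookup 23.96.0.1: bits 000101110110000 walk d0:-→d1:-→d2:-→d3:-→d4:-→d5:-→d6:-→d7:-→d8:-→d9:-→d10:-→d11:H6→d12:-→d13:-→d14:H4→d15:- -> H4
  add 192.0.0.0/2 -> H4 at depth 2
  lookup 234.160.5.252: bits 1110101010100 walk d0:-→d1:-→d2:H4→d3:-→d4:-→d5:-→d6:-→d7:-→d8:H4→d9:-→d10:-→d11:-→d12:H6→d13:- -> H6
  add 23.97.93.0/24 -> H4 at depth 24
  lookup 223.33.57.22: bits 11 walk d0:-→d1:-→d2:H4 -> H4
  lookup 23.97.93.53: bits 0001011101100001010111010 walk d0:-→d1:-→d2:-→d3:-→d4:-→d5:-→d6:-→d7:-→d8:-→d9:-→d10:-→d11:H6→d12:-→d13:-→d14:H4→d15:-→d16:-→d17:-→d18:H1→d19:-→d20:H0→d21:-→d22:-→d23:-→d24:H4→d25:H2 -> H2
  add 23.97.93.43/32 -> H6 at depth 32

== LOOKUPS ==
["H6","H3","H6","H6","H4","H6","H4","H2"]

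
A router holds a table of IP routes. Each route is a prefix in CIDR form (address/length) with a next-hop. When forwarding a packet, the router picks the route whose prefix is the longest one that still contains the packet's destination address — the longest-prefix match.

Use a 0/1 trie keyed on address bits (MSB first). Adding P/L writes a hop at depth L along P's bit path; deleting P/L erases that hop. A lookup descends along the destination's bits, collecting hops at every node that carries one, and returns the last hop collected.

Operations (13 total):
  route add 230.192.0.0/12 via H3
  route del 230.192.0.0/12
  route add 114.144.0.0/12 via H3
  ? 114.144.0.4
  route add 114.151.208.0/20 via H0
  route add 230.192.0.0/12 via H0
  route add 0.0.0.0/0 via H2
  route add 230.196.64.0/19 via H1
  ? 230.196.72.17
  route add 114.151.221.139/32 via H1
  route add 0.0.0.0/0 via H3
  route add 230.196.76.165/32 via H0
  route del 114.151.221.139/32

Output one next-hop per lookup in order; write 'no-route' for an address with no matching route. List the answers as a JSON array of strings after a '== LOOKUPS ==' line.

Trace:
  + 230.192.0.0/12 (H3) depth=12
  - 230.192.0.0/12 clear@12
  + 114.144.0.0/12 (H3) depth=12
  lookup 114.144.0.4: bits 011100101001 walk d0:-→d1:-→d2:-→d3:-→d4:-→d5:-→d6:-→d7:-→d8:-→d9:-→d10:-→d11:-→d12:H3 -> H3
  + 114.151.208.0/20 (H0) depth=20
  + 230.192.0.0/12 (H0) depth=12
  + 0.0.0.0/0 (H2) depth=0
  + 230.196.64.0/19 (H1) depth=19
  lookup 230.196.72.17: bits 1110011011000100010 walk d0:H2→d1:-→d2:-→d3:-→d4:-→d5:-→d6:-→d7:-→d8:-→d9:-→d10:-→d11:-→d12:H0→d13:-→d14:-→d15:-→d16:-→d17:-→d18:-→d19:H1 -> H1
  + 114.151.221.139/32 (H1) depth=32
  + 0.0.0.0/0 (H3) depth=0
  + 230.196.76.165/32 (H0) depth=32
  - 114.151.221.139/32 clear@32

== LOOKUPS ==
["H3","H1"]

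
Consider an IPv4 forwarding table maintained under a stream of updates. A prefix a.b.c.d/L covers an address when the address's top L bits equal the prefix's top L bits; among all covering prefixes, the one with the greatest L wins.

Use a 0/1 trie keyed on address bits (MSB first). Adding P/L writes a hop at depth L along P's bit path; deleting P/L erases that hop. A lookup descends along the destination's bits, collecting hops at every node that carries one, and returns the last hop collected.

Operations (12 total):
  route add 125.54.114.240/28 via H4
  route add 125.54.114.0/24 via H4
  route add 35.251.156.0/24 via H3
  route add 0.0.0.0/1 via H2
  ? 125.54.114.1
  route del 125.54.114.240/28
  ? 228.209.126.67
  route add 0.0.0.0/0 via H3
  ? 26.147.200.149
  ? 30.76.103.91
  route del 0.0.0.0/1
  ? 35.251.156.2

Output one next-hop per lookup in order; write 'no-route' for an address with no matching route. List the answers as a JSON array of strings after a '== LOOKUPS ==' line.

Trace:
  add 125.54.114.240/28 -> H4 at depth 28
  add 125.54.114.0/24 -> H4 at depth 24
  add 35.251.156.0/24 -> H3 at depth 24
  add 0.0.0.0/1 -> H2 at depth 1
  ? 125.54.114.1  path d0:-→d1:H2→d2:-→d3:-→d4:-→d5:-→d6:-→d7:-→d8:-→d9:-→d10:-→d11:-→d12:-→d13:-→d14:-→d15:-→d16:-→d17:-→d18:-→d19:-→d20:-→d21:-→d22:-→d23:-→d24:H4  best=H4
  del 125.54.114.240/28 (clear depth 28)
  ? 228.209.126.67  path d0:-  best=no-route
  add 0.0.0.0/0 -> H3 at depth 0
  ? 26.147.200.149  path d0:H3→d1:H2→d2:-  best=H2
  ? 30.76.103.91  path d0:H3→d1:H2→d2:-  best=H2
  del 0.0.0.0/1 (clear depth 1)
  ? 35.251.156.2  path d0:H3→d1:-→d2:-→d3:-→d4:-→d5:-→d6:-→d7:-→d8:-→d9:-→d10:-→d11:-→d12:-→d13:-→d14:-→d15:-→d16:-→d17:-→d18:-→d19:-→d20:-→d21:-→d22:-→d23:-→d24:H3  best=H3

== LOOKUPS ==
["H4","no-route","H2","H2","H3"]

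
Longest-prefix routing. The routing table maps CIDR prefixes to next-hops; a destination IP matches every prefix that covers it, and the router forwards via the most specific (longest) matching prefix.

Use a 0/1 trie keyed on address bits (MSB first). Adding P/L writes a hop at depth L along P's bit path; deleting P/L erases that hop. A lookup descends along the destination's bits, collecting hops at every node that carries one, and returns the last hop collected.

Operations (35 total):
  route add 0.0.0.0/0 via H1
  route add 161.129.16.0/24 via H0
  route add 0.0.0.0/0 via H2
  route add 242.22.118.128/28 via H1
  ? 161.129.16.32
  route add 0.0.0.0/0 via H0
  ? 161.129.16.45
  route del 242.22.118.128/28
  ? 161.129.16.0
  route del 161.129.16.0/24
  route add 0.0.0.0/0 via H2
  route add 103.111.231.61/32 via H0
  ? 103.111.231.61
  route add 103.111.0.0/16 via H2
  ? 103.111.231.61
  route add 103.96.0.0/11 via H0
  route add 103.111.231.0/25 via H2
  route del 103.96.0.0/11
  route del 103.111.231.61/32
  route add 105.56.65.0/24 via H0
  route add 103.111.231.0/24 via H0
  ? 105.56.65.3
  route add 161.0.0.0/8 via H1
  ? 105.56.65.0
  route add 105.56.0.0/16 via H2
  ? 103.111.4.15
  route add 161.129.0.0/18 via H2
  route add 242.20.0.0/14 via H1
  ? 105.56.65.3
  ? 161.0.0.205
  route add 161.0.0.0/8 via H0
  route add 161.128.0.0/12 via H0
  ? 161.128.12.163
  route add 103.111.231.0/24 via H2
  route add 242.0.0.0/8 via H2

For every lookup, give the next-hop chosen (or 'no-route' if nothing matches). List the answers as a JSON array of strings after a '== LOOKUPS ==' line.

Trace:
  add 0.0.0.0/0 -> H1 at depth 0
  add 161.129.16.0/24 -> H0 at depth 24
  add 0.0.0.0/0 -> H2 at depth 0
  add 242.22.118.128/28 -> H1 at depth 28
  ? 161.129.16.32  path d0:H2→d1:-→d2:-→d3:-→d4:-→d5:-→d6:-→d7:-→d8:-→d9:-→d10:-→d11:-→d12:-→d13:-→d14:-→d15:-→d16:-→d17:-→d18:-→d19:-→d20:-→d21:-→d22:-→d23:-→d24:H0  best=H0
  add 0.0.0.0/0 -> H0 at depth 0
  ? 161.129.16.45  path d0:H0→d1:-→d2:-→d3:-→d4:-→d5:-→d6:-→d7:-→d8:-→d9:-→d10:-→d11:-→d12:-→d13:-→d14:-→d15:-→d16:-→d17:-→d18:-→d19:-→d20:-→d21:-→d22:-→d23:-→d24:H0  best=H0
  - 242.22.118.128/28 clear@28
  ? 161.129.16.0  path d0:H0→d1:-→d2:-→d3:-→d4:-→d5:-→d6:-→d7:-→d8:-→d9:-→d10:-→d11:-→d12:-→d13:-→d14:-→d15:-→d16:-→d17:-→d18:-→d19:-→d20:-→d21:-→d22:-→d23:-→d24:H0  best=H0
  - 161.129.16.0/24 clear@24
  add 0.0.0.0/0 -> H2 at depth 0
  add 103.111.231.61/32 -> H0 at depth 32
  ? 103.111.231.61  path d0:H2→d1:-→d2:-→d3:-→d4:-→d5:-→d6:-→d7:-→d8:-→d9:-→d10:-→d11:-→d12:-→d13:-→d14:-→d15:-→d16:-→d17:-→d18:-→d19:-→d20:-→d21:-→d22:-→d23:-→d24:-→d25:-→d26:-→d27:-→d28:-→d29:-→d30:-→d31:-→d32:H0  best=H0
  add 103.111.0.0/16 -> H2 at depth 16
  ? 103.111.231.61  path d0:H2→d1:-→d2:-→d3:-→d4:-→d5:-→d6:-→d7:-→d8:-→d9:-→d10:-→d11:-→d12:-→d13:-→d14:-→d15:-→d16:H2→d17:-→d18:-→d19:-→d20:-→d21:-→d22:-→d23:-→d24:-→d25:-→d26:-→d27:-→d28:-→d29:-→d30:-→d31:-→d32:H0  best=H0
  add 103.96.0.0/11 -> H0 at depth 11
  add 103.111.231.0/25 -> H2 at depth 25
  - 103.96.0.0/11 clear@11
  - 103.111.231.61/32 clear@32
  add 105.56.65.0/24 -> H0 at depth 24
  add 103.111.231.0/24 -> H0 at depth 24
  ? 105.56.65.3  path d0:H2→d1:-→d2:-→d3:-→d4:-→d5:-→d6:-→d7:-→d8:-→d9:-→d10:-→d11:-→d12:-→d13:-→d14:-→d15:-→d16:-→d17:-→d18:-→d19:-→d20:-→d21:-→d22:-→d23:-→d24:H0  best=H0
  add 161.0.0.0/8 -> H1 at depth 8
  ? 105.56.65.0  path d0:H2→d1:-→d2:-→d3:-→d4:-→d5:-→d6:-→d7:-→d8:-→d9:-→d10:-→d11:-→d12:-→d13:-→d14:-→d15:-→d16:-→d17:-→d18:-→d19:-→d20:-→d21:-→d22:-→d23:-→d24:H0  best=H0
  add 105.56.0.0/16 -> H2 at depth 16
  ? 103.111.4.15  path d0:H2→d1:-→d2:-→d3:-→d4:-→d5:-→d6:-→d7:-→d8:-→d9:-→d10:-→d11:-→d12:-→d13:-→d14:-→d15:-→d16:H2  best=H2
  add 161.129.0.0/18 -> H2 at depth 18
  add 242.20.0.0/14 -> H1 at depth 14
  ? 105.56.65.3  path d0:H2→d1:-→d2:-→d3:-→d4:-→d5:-→d6:-→d7:-→d8:-→d9:-→d10:-→d11:-→d12:-→d13:-→d14:-→d15:-→d16:H2→d17:-→d18:-→d19:-→d20:-→d21:-→d22:-→d23:-→d24:H0  best=H0
  ? 161.0.0.205  path d0:H2→d1:-→d2:-→d3:-→d4:-→d5:-→d6:-→d7:-→d8:H1  best=H1
  add 161.0.0.0/8 -> H0 at depth 8
  add 161.128.0.0/12 -> H0 at depth 12
  ? 161.128.12.163  path d0:H2→d1:-→d2:-→d3:-→d4:-→d5:-→d6:-→d7:-→d8:H0→d9:-→d10:-→d11:-→d12:H0→d13:-→d14:-→d15:-  best=H0
  add 103.111.231.0/24 -> H2 at depth 24
  add 242.0.0.0/8 -> H2 at depth 8

== LOOKUPS ==
["H0","H0","H0","H0","H0","H0","H0","H2","H0","H1","H0"]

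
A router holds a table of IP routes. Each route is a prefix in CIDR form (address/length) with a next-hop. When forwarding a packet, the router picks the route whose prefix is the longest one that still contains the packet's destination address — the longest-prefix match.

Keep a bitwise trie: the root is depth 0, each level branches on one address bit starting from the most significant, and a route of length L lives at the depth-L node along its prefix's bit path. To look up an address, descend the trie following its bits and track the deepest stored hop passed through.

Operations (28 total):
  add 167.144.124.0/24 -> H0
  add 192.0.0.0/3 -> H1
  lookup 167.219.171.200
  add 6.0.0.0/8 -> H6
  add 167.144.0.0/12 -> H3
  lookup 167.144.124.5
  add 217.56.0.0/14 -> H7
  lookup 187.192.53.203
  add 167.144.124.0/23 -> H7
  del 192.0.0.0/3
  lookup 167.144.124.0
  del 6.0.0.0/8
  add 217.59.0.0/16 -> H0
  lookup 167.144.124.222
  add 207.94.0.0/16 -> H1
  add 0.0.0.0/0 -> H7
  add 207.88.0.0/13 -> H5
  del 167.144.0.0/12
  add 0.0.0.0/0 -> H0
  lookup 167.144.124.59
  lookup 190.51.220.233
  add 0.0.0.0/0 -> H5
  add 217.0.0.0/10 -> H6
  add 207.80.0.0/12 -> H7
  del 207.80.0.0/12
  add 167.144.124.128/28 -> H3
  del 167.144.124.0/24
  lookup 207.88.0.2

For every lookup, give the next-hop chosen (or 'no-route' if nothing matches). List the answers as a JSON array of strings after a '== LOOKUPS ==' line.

Apply in order:
  + 167.144.124.0/24 (H0) depth=24
  + 192.0.0.0/3 (H1) depth=3
  Q 167.219.171.200: descend 101001111 ; hops seen [∅] ; pick no-route
  + 6.0.0.0/8 (H6) depth=8
  + 167.144.0.0/12 (H3) depth=12
  Q 167.144.124.5: descend 101001111001000001111100 ; hops seen [H3,H0] ; pick H0
  + 217.56.0.0/14 (H7) depth=14
  Q 187.192.53.203: descend 101 ; hops seen [∅] ; pick no-route
  + 167.144.124.0/23 (H7) depth=23
  del 192.0.0.0/3 (clear depth 3)
  Q 167.144.124.0: descend 101001111001000001111100 ; hops seen [H3,H7,H0] ; pick H0
  del 6.0.0.0/8 (clear depth 8)
  + 217.59.0.0/16 (H0) depth=16
  Q 167.144.124.222: descend 101001111001000001111100 ; hops seen [H3,H7,H0] ; pick H0
  + 207.94.0.0/16 (H1) depth=16
  + 0.0.0.0/0 (H7) depth=0
  + 207.88.0.0/13 (H5) depth=13
  del 167.144.0.0/12 (clear depth 12)
  + 0.0.0.0/0 (H0) depth=0
  Q 167.144.124.59: descend 101001111001000001111100 ; hops seen [H0,H7,H0] ; pick H0
  Q 190.51.220.233: descend 101 ; hops seen [H0] ; pick H0
  + 0.0.0.0/0 (H5) depth=0
  + 217.0.0.0/10 (H6) depth=10
  + 207.80.0.0/12 (H7) depth=12
  del 207.80.0.0/12 (clear depth 12)
  + 167.144.124.128/28 (H3) depth=28
  del 167.144.124.0/24 (clear depth 24)
  Q 207.88.0.2: descend 1100111101011 ; hops seen [H5,H5] ; pick H5

== LOOKUPS ==
["no-route","H0","no-route","H0","H0","H0","H0","H5"]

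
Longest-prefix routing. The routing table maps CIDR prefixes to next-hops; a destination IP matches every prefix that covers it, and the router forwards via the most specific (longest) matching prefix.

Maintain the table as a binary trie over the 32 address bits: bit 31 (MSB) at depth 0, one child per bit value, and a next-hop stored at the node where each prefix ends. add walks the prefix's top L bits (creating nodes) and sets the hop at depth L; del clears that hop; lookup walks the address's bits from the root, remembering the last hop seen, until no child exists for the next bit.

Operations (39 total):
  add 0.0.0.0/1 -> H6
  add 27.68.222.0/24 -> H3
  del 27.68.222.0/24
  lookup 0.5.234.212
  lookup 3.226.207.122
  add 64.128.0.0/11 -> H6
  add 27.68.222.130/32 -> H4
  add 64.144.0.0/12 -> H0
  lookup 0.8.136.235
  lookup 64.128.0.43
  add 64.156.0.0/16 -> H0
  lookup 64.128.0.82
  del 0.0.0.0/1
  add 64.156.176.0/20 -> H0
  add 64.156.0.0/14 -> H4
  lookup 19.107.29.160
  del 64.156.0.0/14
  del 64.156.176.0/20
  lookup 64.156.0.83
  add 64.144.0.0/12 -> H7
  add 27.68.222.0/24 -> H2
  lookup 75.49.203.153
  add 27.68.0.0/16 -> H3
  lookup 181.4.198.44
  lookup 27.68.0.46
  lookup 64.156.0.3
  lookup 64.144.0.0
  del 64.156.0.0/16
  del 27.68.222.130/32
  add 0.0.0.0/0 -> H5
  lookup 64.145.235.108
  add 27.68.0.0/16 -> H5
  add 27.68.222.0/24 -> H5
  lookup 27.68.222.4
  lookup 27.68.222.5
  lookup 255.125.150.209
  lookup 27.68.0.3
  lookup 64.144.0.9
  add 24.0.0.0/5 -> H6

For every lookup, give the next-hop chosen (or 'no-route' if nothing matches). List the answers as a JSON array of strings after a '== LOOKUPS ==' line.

Apply in order:
  + 0.0.0.0/1 (H6) depth=1
  + 27.68.222.0/24 (H3) depth=24
  del 27.68.222.0/24 (clear depth 24)
  Q 0.5.234.212: descend 000 ; hops seen [H6] ; pick H6
  Q 3.226.207.122: descend 000 ; hops seen [H6] ; pick H6
  + 64.128.0.0/11 (H6) depth=11
  + 27.68.222.130/32 (H4) depth=32
  + 64.144.0.0/12 (H0) depth=12
  Q 0.8.136.235: descend 000 ; hops seen [H6] ; pick H6
  Q 64.128.0.43: descend 01000000100 ; hops seen [H6,H6] ; pick H6
  + 64.156.0.0/16 (H0) depth=16
  Q 64.128.0.82: descend 01000000100 ; hops seen [H6,H6] ; pick H6
  del 0.0.0.0/1 (clear depth 1)
  + 64.156.176.0/20 (H0) depth=20
  + 64.156.0.0/14 (H4) depth=14
  Q 19.107.29.160: descend 0001 ; hops seen [∅] ; pick no-route
  del 64.156.0.0/14 (clear depth 14)
  del 64.156.176.0/20 (clear depth 20)
  Q 64.156.0.83: descend 0100000010011100 ; hops seen [H6,H0,H0] ; pick H0
  + 64.144.0.0/12 (H7) depth=12
  + 27.68.222.0/24 (H2) depth=24
  Q 75.49.203.153: descend 0100 ; hops seen [∅] ; pick no-route
  + 27.68.0.0/16 (H3) depth=16
  Q 181.4.198.44: descend ε ; hops seen [∅] ; pick no-route
  Q 27.68.0.46: descend 0001101101000100 ; hops seen [H3] ; pick H3
  Q 64.156.0.3: descend 0100000010011100 ; hops seen [H6,H7,H0] ; pick H0
  Q 64.144.0.0: descend 010000001001 ; hops seen [H6,H7] ; pick H7
  del 64.156.0.0/16 (clear depth 16)
  del 27.68.222.130/32 (clear depth 32)
  + 0.0.0.0/0 (H5) depth=0
  Q 64.145.235.108: descend 010000001001 ; hops seen [H5,H6,H7] ; pick H7
  + 27.68.0.0/16 (H5) depth=16
  + 27.68.222.0/24 (H5) depth=24
  Q 27.68.222.4: descend 000110110100010011011110 ; hops seen [H5,H5,H5] ; pick H5
  Q 27.68.222.5: descend 000110110100010011011110 ; hops seen [H5,H5,H5] ; pick H5
  Q 255.125.150.209: descend ε ; hops seen [H5] ; pick H5
  Q 27.68.0.3: descend 0001101101000100 ; hops seen [H5,H5] ; pick H5
  Q 64.144.0.9: descend 010000001001 ; hops seen [H5,H6,H7] ; pick H7
  + 24.0.0.0/5 (H6) depth=5

== LOOKUPS ==
["H6","H6","H6","H6","H6","no-route","H0","no-route","no-route","H3","H0","H7","H7","H5","H5","H5","H5","H7"]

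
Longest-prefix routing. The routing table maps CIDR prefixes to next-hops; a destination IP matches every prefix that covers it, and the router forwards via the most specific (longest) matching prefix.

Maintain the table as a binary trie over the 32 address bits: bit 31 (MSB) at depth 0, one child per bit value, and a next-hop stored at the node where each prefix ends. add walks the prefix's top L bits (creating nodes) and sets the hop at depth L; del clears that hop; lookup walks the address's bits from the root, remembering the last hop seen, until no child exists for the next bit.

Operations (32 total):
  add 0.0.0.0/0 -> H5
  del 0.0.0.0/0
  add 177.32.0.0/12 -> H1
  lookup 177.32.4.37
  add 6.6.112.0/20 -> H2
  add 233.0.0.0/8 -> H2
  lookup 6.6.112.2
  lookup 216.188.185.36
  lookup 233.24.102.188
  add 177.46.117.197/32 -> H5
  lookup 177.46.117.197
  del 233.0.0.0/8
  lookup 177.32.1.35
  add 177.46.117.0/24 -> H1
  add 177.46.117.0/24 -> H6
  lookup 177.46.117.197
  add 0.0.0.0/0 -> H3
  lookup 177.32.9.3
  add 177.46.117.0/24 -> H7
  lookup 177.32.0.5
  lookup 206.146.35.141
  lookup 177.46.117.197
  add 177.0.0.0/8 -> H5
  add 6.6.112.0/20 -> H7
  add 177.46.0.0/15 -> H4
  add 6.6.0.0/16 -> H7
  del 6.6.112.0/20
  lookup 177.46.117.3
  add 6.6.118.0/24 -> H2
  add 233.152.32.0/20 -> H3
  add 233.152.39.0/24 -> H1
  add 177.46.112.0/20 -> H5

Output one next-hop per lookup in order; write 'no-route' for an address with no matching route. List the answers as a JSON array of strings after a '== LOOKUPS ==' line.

Apply in order:
  add 0.0.0.0/0 -> H5 at depth 0
  - 0.0.0.0/0 clear@0
  add 177.32.0.0/12 -> H1 at depth 12
  lookup 177.32.4.37: bits 101100010010 walk d0:-→d1:-→d2:-→d3:-→d4:-→d5:-→d6:-→d7:-→d8:-→d9:-→d10:-→d11:-→d12:H1 -> H1
  add 6.6.112.0/20 -> H2 at depth 20
  add 233.0.0.0/8 -> H2 at depth 8
  lookup 6.6.112.2: bits 00000110000001100111 walk d0:-→d1:-→d2:-→d3:-→d4:-→d5:-→d6:-→d7:-→d8:-→d9:-→d10:-→d11:-→d12:-→d13:-→d14:-→d15:-→d16:-→d17:-→d18:-→d19:-→d20:H2 -> H2
  lookup 216.188.185.36: bits 11 walk d0:-→d1:-→d2:- -> no-route
  lookup 233.24.102.188: bits 11101001 walk d0:-→d1:-→d2:-→d3:-→d4:-→d5:-→d6:-→d7:-→d8:H2 -> H2
  add 177.46.117.197/32 -> H5 at depth 32
  lookup 177.46.117.197: bits 10110001001011100111010111000101 walk d0:-→d1:-→d2:-→d3:-→d4:-→d5:-→d6:-→d7:-→d8:-→d9:-→d10:-→d11:-→d12:H1→d13:-→d14:-→d15:-→d16:-→d17:-→d18:-→d19:-→d20:-→d21:-→d22:-→d23:-→d24:-→d25:-→d26:-→d27:-→d28:-→d29:-→d30:-→d31:-→d32:H5 -> H5
  - 233.0.0.0/8 clear@8
  lookup 177.32.1.35: bits 101100010010 walk d0:-→d1:-→d2:-→d3:-→d4:-→d5:-→d6:-→d7:-→d8:-→d9:-→d10:-→d11:-→d12:H1 -> H1
  add 177.46.117.0/24 -> H1 at depth 24
  add 177.46.117.0/24 -> H6 at depth 24
  lookup 177.46.117.197: bits 10110001001011100111010111000101 walk d0:-→d1:-→d2:-→d3:-→d4:-→d5:-→d6:-→d7:-→d8:-→d9:-→d10:-→d11:-→d12:H1→d13:-→d14:-→d15:-→d16:-→d17:-→d18:-→d19:-→d20:-→d21:-→d22:-→d23:-→d24:H6→d25:-→d26:-→d27:-→d28:-→d29:-→d30:-→d31:-→d32:H5 -> H5
  add 0.0.0.0/0 -> H3 at depth 0
  lookup 177.32.9.3: bits 101100010010 walk d0:H3→d1:-→d2:-→d3:-→d4:-→d5:-→d6:-→d7:-→d8:-→d9:-→d10:-→d11:-→d12:H1 -> H1
  add 177.46.117.0/24 -> H7 at depth 24
  lookup 177.32.0.5: bits 101100010010 walk d0:H3→d1:-→d2:-→d3:-→d4:-→d5:-→d6:-→d7:-→d8:-→d9:-→d10:-→d11:-→d12:H1 -> H1
  lookup 206.146.35.141: bits 11 walk d0:H3→d1:-→d2:- -> H3
  lookup 177.46.117.197: bits 10110001001011100111010111000101 walk d0:H3→d1:-→d2:-→d3:-→d4:-→d5:-→d6:-→d7:-→d8:-→d9:-→d10:-→d11:-→d12:H1→d13:-→d14:-→d15:-→d16:-→d17:-→d18:-→d19:-→d20:-→d21:-→d22:-→d23:-→d24:H7→d25:-→d26:-→d27:-→d28:-→d29:-→d30:-→d31:-→d32:H5 -> H5
  add 177.0.0.0/8 -> H5 at depth 8
  add 6.6.112.0/20 -> H7 at depth 20
  add 177.46.0.0/15 -> H4 at depth 15
  add 6.6.0.0/16 -> H7 at depth 16
  - 6.6.112.0/20 clear@20
  lookup 177.46.117.3: bits 101100010010111001110101 walk d0:H3→d1:-→d2:-→d3:-→d4:-→d5:-→d6:-→d7:-→d8:H5→d9:-→d10:-→d11:-→d12:H1→d13:-→d14:-→d15:H4→d16:-→d17:-→d18:-→d19:-→d20:-→d21:-→d22:-→d23:-→d24:H7 -> H7
  add 6.6.118.0/24 -> H2 at depth 24
  add 233.152.32.0/20 -> H3 at depth 20
  add 233.152.39.0/24 -> H1 at depth 24
  add 177.46.112.0/20 -> H5 at depth 20

== LOOKUPS ==
["H1","H2","no-route","H2","H5","H1","H5","H1","H1","H3","H5","H7"]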